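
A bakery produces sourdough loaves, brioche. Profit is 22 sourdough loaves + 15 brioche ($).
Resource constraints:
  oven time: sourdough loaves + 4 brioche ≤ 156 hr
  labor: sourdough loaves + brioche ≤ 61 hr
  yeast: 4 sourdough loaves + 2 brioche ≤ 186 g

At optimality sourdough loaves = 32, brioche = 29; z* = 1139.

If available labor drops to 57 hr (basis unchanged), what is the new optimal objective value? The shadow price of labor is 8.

1107

Δb = -4, so new z* = 1139 + (8)·(-4) = 1139 − 32 = 1107.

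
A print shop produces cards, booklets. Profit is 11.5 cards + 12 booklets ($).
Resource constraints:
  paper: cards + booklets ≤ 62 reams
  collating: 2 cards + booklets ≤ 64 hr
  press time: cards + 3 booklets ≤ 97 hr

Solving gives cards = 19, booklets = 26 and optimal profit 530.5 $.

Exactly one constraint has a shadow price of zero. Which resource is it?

paper

paper: 45/62 (slack 17)
collating: 64/64 (binding)
press time: 97/97 (binding)
By complementary slackness, a constraint with positive slack has shadow price 0 → paper.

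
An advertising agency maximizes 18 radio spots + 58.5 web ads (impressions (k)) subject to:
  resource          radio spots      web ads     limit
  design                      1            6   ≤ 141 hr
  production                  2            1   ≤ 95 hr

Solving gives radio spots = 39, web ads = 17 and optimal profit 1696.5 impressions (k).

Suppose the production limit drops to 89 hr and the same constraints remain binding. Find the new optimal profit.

1669.5

Both design and production are binding at x*.
The binding rows give the dual system: 1·y_design + 2·y_production = 18 and 6·y_design + 1·y_production = 58.5.
This yields shadow prices y_design = 9, y_production = 4.5.
Δz = y_production·Δb = 4.5 × (-6) = -27, so new z* = 1696.5 − 27 = 1669.5.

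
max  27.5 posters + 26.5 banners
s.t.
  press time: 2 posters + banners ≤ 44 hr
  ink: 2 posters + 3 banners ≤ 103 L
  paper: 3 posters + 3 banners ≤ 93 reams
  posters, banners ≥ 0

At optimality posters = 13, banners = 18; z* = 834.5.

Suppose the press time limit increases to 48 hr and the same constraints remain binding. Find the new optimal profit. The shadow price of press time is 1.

838.5

Δb = 4, so new z* = 834.5 + (1)·(4) = 834.5 + 4 = 838.5.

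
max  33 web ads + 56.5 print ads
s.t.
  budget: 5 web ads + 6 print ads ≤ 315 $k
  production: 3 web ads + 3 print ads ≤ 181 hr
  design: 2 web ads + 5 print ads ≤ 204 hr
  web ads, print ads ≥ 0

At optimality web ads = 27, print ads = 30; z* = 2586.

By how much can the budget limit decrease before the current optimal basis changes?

70.2

Binding constraints: budget, design. The basis is B = [[5,6],[2,5]] with det 13.
Per unit decrease in budget, x* moves by d = (-0.3846, 0.1538).
The basis stays optimal until web ads reaches 0; allowable decrease = 70.2 $k.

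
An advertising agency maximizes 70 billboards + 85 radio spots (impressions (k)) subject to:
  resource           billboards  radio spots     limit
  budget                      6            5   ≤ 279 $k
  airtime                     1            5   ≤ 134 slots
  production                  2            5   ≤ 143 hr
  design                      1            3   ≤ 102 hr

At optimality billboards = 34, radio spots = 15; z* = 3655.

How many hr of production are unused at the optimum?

0

production used = 2·34 + 5·15 = 143; slack = 143 − 143 = 0.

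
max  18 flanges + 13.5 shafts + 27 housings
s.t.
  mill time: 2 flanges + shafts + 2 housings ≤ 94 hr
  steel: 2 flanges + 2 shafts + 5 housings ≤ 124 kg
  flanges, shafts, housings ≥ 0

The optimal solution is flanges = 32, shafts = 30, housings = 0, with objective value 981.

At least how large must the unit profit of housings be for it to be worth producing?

31.5

At the optimum: mill time uses 94 of 94 (binding); steel uses 124 of 124 (binding).
The binding rows give the dual system: 2·y_mill time + 2·y_steel = 18 and 1·y_mill time + 2·y_steel = 13.5.
Solving: y_mill time = 4.5, y_steel = 4.5.
housings enters the basis when its profit ≥ yᵀa₃ = 4.5·2 + 4.5·5 = 31.5.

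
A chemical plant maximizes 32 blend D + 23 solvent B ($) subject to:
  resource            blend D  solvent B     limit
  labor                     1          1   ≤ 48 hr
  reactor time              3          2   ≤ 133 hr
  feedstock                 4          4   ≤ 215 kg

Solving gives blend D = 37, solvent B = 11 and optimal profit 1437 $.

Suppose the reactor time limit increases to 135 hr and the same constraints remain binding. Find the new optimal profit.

Binding: labor and reactor time. Non-binding: feedstock (23 unused).
Since feedstock is not tight, its dual is 0.
From A_Bᵀ y = c: 1·y_labor + 3·y_reactor time = 32; 1·y_labor + 2·y_reactor time = 23.
→ y_labor = 5 and y_reactor time = 9.
Δz = y_reactor time·Δb = 9 × (2) = 18, so new z* = 1437 + 18 = 1455.

1455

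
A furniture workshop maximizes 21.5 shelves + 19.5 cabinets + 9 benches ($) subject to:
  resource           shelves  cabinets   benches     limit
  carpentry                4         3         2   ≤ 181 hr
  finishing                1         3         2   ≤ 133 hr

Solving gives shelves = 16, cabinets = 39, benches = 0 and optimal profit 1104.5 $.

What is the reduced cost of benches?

-4

Both carpentry and finishing are binding at x*.
Dual feasibility on the basic columns requires 4·y_carpentry + 1·y_finishing = 21.5, 3·y_carpentry + 3·y_finishing = 19.5.
This yields shadow prices y_carpentry = 5, y_finishing = 1.5.
Reduced cost of benches: c₃ − yᵀa₃ = 9 − (5·2 + 1.5·2) = 9 − 13 = -4.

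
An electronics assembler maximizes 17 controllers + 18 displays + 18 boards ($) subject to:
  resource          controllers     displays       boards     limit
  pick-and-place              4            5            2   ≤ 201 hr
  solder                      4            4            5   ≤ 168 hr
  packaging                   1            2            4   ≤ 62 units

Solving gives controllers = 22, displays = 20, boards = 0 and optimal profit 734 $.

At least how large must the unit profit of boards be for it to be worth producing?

24

At the optimum: pick-and-place uses 188 of 201 (slack = 13); solder uses 168 of 168 (binding); packaging uses 62 of 62 (binding).
Slack constraints have shadow price 0 (complementary slackness).
From A_Bᵀ y = c: 4·y_solder + 1·y_packaging = 17; 4·y_solder + 2·y_packaging = 18.
→ y_solder = 4 and y_packaging = 1.
boards enters the basis when its profit ≥ yᵀa₃ = 4·5 + 1·4 = 24.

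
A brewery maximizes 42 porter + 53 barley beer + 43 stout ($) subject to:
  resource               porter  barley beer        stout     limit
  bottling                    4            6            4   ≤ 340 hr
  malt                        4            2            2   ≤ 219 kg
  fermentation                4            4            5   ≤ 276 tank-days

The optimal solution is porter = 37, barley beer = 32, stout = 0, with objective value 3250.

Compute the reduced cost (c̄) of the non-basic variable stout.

-4

At the optimum: bottling uses 340 of 340 (binding); malt uses 212 of 219 (slack = 7); fermentation uses 276 of 276 (binding).
Since malt is not tight, its dual is 0.
From A_Bᵀ y = c: 4·y_bottling + 4·y_fermentation = 42; 6·y_bottling + 4·y_fermentation = 53.
This yields shadow prices y_bottling = 5.5, y_fermentation = 5.
Reduced cost of stout: c₃ − yᵀa₃ = 43 − (5.5·4 + 5·5) = 43 − 47 = -4.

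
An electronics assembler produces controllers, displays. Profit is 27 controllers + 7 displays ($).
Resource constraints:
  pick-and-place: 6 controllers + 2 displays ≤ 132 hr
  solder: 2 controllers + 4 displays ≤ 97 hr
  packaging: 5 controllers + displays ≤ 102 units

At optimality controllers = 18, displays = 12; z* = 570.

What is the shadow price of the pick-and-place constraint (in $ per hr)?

2

At the optimum: pick-and-place uses 132 of 132 (binding); solder uses 84 of 97 (slack = 13); packaging uses 102 of 102 (binding).
Slack constraints have shadow price 0 (complementary slackness).
Dual feasibility on the basic columns requires 6·y_pick-and-place + 5·y_packaging = 27, 2·y_pick-and-place + 1·y_packaging = 7.
→ y_pick-and-place = 2 and y_packaging = 3.
Shadow price of pick-and-place = 2.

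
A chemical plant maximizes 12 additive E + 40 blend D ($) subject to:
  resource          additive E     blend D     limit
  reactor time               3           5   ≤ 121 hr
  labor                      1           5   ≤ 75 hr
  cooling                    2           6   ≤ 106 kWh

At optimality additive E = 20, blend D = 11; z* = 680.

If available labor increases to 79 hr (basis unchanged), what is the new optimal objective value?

688

At the optimum: reactor time uses 115 of 121 (slack = 6); labor uses 75 of 75 (binding); cooling uses 106 of 106 (binding).
Slack constraints have shadow price 0 (complementary slackness).
The binding rows give the dual system: 1·y_labor + 2·y_cooling = 12 and 5·y_labor + 6·y_cooling = 40.
→ y_labor = 2 and y_cooling = 5.
Δz = y_labor·Δb = 2 × (4) = 8, so new z* = 680 + 8 = 688.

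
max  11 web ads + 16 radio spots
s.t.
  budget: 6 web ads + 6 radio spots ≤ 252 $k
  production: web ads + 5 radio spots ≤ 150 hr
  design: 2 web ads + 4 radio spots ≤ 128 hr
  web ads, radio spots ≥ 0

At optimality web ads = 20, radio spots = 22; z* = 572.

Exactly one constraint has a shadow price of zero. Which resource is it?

budget: 252/252 (binding)
production: 130/150 (slack 20)
design: 128/128 (binding)
By complementary slackness, a constraint with positive slack has shadow price 0 → production.

production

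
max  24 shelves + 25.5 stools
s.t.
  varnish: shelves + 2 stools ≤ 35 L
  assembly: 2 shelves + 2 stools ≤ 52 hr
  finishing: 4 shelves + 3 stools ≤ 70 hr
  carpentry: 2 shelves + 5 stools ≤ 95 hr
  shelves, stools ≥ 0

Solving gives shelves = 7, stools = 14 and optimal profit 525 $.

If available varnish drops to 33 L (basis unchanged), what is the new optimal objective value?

513

At the optimum: varnish uses 35 of 35 (binding); assembly uses 42 of 52 (slack = 10); finishing uses 70 of 70 (binding); carpentry uses 84 of 95 (slack = 11).
By complementary slackness, y = 0 for the non-binding constraints.
From A_Bᵀ y = c: 1·y_varnish + 4·y_finishing = 24; 2·y_varnish + 3·y_finishing = 25.5.
This yields shadow prices y_varnish = 6, y_finishing = 4.5.
Δz = y_varnish·Δb = 6 × (-2) = -12, so new z* = 525 − 12 = 513.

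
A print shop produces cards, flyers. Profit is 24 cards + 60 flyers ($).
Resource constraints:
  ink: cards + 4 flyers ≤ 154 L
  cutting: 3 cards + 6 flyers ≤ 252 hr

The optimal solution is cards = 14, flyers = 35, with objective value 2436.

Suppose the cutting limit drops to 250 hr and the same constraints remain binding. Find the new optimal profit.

2424

Check each constraint at x*: ink 154/154 (tight); cutting 252/252 (tight).
Dual feasibility on the basic columns requires 1·y_ink + 3·y_cutting = 24, 4·y_ink + 6·y_cutting = 60.
→ y_ink = 6 and y_cutting = 6.
Δz = y_cutting·Δb = 6 × (-2) = -12, so new z* = 2436 − 12 = 2424.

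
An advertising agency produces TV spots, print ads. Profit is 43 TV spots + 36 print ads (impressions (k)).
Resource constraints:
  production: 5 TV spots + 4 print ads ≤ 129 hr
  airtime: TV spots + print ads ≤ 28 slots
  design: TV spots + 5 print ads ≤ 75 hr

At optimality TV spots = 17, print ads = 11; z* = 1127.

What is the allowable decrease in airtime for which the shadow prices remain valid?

2.2

Binding constraints: production, airtime. The basis is B = [[5,4],[1,1]] with det 1.
Per unit decrease in airtime, x* moves by d = (4, -5).
The basis stays optimal until print ads reaches 0; allowable decrease = 2.2 slots.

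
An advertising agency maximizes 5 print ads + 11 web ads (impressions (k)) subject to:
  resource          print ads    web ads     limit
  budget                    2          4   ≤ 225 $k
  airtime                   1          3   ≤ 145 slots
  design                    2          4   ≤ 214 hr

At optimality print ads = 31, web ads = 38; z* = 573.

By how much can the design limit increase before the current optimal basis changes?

11

Binding constraints: airtime, design. The basis is B = [[1,3],[2,4]] with det -2.
Per unit increase in design, x* moves by d = (1.5, -0.5).
The basis stays optimal until budget becomes binding; allowable increase = 11 hr.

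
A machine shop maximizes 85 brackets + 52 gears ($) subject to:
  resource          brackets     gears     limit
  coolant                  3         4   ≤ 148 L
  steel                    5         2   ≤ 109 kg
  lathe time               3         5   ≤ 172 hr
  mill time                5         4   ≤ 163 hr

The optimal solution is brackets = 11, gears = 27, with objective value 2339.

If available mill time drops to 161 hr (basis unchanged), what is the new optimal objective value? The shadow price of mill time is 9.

Δb = -2, so new z* = 2339 + (9)·(-2) = 2339 − 18 = 2321.

2321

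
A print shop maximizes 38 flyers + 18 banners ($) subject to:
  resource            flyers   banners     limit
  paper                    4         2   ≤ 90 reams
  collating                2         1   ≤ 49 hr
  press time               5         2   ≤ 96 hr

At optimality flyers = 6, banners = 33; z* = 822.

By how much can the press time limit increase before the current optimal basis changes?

16.5

Binding constraints: paper, press time. The basis is B = [[4,2],[5,2]] with det -2.
Per unit increase in press time, x* moves by d = (1, -2).
The basis stays optimal until banners reaches 0; allowable increase = 16.5 hr.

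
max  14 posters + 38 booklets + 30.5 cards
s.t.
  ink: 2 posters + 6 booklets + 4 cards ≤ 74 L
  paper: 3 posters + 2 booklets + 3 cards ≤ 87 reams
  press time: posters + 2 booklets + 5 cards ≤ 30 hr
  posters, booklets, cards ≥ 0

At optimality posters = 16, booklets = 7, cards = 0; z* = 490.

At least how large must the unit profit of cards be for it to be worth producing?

Check each constraint at x*: ink 74/74 (tight); paper 62/87 (slack 25); press time 30/30 (tight).
By complementary slackness, y = 0 for the non-binding constraint.
From A_Bᵀ y = c: 2·y_ink + 1·y_press time = 14; 6·y_ink + 2·y_press time = 38.
This yields shadow prices y_ink = 5, y_press time = 4.
cards enters the basis when its profit ≥ yᵀa₃ = 5·4 + 4·5 = 40.

40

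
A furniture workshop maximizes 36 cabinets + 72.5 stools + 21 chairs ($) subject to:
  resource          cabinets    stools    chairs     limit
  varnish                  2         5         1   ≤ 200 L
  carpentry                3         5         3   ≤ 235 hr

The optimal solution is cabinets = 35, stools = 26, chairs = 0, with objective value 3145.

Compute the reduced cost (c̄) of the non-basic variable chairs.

-7.5

Both varnish and carpentry are binding at x*.
From A_Bᵀ y = c: 2·y_varnish + 3·y_carpentry = 36; 5·y_varnish + 5·y_carpentry = 72.5.
Solving: y_varnish = 7.5, y_carpentry = 7.
Reduced cost of chairs: c₃ − yᵀa₃ = 21 − (7.5·1 + 7·3) = 21 − 28.5 = -7.5.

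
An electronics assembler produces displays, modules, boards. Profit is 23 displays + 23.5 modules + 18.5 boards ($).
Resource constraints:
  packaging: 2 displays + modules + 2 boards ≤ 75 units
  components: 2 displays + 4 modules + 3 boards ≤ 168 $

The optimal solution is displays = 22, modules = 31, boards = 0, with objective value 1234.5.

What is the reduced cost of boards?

Check each constraint at x*: packaging 75/75 (tight); components 168/168 (tight).
The binding rows give the dual system: 2·y_packaging + 2·y_components = 23 and 1·y_packaging + 4·y_components = 23.5.
→ y_packaging = 7.5 and y_components = 4.
Reduced cost of boards: c₃ − yᵀa₃ = 18.5 − (7.5·2 + 4·3) = 18.5 − 27 = -8.5.

-8.5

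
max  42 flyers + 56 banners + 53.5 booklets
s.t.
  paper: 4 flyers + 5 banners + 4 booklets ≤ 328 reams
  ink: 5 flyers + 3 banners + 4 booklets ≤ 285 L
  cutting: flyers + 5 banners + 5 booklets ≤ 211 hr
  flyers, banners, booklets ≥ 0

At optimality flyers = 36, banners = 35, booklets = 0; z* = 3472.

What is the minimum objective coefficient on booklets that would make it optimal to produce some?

Binding: ink and cutting. Non-binding: paper (9 unused).
Slack constraints have shadow price 0 (complementary slackness).
From A_Bᵀ y = c: 5·y_ink + 1·y_cutting = 42; 3·y_ink + 5·y_cutting = 56.
→ y_ink = 7 and y_cutting = 7.
booklets enters the basis when its profit ≥ yᵀa₃ = 7·4 + 7·5 = 63.

63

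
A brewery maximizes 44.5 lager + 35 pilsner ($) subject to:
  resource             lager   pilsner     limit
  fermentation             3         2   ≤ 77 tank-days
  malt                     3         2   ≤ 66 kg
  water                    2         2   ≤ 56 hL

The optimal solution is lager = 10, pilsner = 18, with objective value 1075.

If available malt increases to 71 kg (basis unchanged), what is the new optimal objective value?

At the optimum: fermentation uses 66 of 77 (slack = 11); malt uses 66 of 66 (binding); water uses 56 of 56 (binding).
By complementary slackness, y = 0 for the non-binding constraint.
The binding rows give the dual system: 3·y_malt + 2·y_water = 44.5 and 2·y_malt + 2·y_water = 35.
Solving: y_malt = 9.5, y_water = 8.
Δz = y_malt·Δb = 9.5 × (5) = 47.5, so new z* = 1075 + 47.5 = 1122.5.

1122.5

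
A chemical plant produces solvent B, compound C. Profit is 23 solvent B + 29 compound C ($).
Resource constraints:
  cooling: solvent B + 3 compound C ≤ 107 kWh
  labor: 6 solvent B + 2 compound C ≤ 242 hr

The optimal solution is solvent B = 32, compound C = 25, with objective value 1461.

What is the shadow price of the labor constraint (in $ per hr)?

2.5

At the optimum: cooling uses 107 of 107 (binding); labor uses 242 of 242 (binding).
From A_Bᵀ y = c: 1·y_cooling + 6·y_labor = 23; 3·y_cooling + 2·y_labor = 29.
This yields shadow prices y_cooling = 8, y_labor = 2.5.
Shadow price of labor = 2.5.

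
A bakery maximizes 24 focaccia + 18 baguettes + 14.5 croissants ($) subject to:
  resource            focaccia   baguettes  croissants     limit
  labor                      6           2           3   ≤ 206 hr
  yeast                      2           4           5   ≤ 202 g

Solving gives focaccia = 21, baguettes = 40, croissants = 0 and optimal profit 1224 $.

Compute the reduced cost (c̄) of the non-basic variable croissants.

-9.5

Check each constraint at x*: labor 206/206 (tight); yeast 202/202 (tight).
From A_Bᵀ y = c: 6·y_labor + 2·y_yeast = 24; 2·y_labor + 4·y_yeast = 18.
→ y_labor = 3 and y_yeast = 3.
Reduced cost of croissants: c₃ − yᵀa₃ = 14.5 − (3·3 + 3·5) = 14.5 − 24 = -9.5.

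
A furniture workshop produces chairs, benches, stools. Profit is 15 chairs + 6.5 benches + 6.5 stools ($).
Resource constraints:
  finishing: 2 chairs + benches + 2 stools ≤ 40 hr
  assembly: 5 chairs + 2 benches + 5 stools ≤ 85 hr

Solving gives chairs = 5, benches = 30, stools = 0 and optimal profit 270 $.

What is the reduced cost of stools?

-8.5

Check each constraint at x*: finishing 40/40 (tight); assembly 85/85 (tight).
Dual feasibility on the basic columns requires 2·y_finishing + 5·y_assembly = 15, 1·y_finishing + 2·y_assembly = 6.5.
This yields shadow prices y_finishing = 2.5, y_assembly = 2.
Reduced cost of stools: c₃ − yᵀa₃ = 6.5 − (2.5·2 + 2·5) = 6.5 − 15 = -8.5.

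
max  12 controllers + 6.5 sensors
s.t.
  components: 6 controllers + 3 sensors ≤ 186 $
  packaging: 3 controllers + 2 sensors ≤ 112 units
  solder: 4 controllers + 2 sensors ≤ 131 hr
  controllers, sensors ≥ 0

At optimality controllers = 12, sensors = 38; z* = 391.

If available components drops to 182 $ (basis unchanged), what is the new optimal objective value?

At the optimum: components uses 186 of 186 (binding); packaging uses 112 of 112 (binding); solder uses 124 of 131 (slack = 7).
Since solder is not tight, its dual is 0.
The binding rows give the dual system: 6·y_components + 3·y_packaging = 12 and 3·y_components + 2·y_packaging = 6.5.
Solving: y_components = 1.5, y_packaging = 1.
Δz = y_components·Δb = 1.5 × (-4) = -6, so new z* = 391 − 6 = 385.

385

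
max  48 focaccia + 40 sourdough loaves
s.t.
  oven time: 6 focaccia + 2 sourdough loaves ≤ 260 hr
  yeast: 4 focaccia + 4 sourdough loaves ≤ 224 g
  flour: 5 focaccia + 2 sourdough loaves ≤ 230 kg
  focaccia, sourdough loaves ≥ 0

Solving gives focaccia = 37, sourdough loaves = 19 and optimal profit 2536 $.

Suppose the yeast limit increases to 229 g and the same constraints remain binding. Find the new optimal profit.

Check each constraint at x*: oven time 260/260 (tight); yeast 224/224 (tight); flour 223/230 (slack 7).
By complementary slackness, y = 0 for the non-binding constraint.
The binding rows give the dual system: 6·y_oven time + 4·y_yeast = 48 and 2·y_oven time + 4·y_yeast = 40.
→ y_oven time = 2 and y_yeast = 9.
Δz = y_yeast·Δb = 9 × (5) = 45, so new z* = 2536 + 45 = 2581.

2581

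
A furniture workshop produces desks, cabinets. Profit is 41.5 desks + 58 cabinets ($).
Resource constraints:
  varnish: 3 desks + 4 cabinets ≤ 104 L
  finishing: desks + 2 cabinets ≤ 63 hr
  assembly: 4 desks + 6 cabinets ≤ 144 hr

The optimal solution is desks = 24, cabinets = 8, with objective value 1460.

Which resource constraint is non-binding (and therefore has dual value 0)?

varnish: 104/104 (binding)
finishing: 40/63 (slack 23)
assembly: 144/144 (binding)
By complementary slackness, a constraint with positive slack has shadow price 0 → finishing.

finishing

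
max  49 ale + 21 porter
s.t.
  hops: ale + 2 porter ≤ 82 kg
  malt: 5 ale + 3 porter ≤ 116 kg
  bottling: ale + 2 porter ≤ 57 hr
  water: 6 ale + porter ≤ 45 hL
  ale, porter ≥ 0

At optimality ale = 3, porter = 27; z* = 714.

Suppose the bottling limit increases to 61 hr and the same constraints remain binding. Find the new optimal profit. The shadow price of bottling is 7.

742

Δb = 4, so new z* = 714 + (7)·(4) = 714 + 28 = 742.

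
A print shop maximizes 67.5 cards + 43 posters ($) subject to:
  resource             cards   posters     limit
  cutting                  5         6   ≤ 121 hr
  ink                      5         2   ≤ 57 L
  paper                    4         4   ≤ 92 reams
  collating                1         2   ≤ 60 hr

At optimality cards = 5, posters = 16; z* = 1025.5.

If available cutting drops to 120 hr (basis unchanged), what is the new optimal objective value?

Check each constraint at x*: cutting 121/121 (tight); ink 57/57 (tight); paper 84/92 (slack 8); collating 37/60 (slack 23).
By complementary slackness, y = 0 for the non-binding constraints.
From A_Bᵀ y = c: 5·y_cutting + 5·y_ink = 67.5; 6·y_cutting + 2·y_ink = 43.
Solving: y_cutting = 4, y_ink = 9.5.
Δz = y_cutting·Δb = 4 × (-1) = -4, so new z* = 1025.5 − 4 = 1021.5.

1021.5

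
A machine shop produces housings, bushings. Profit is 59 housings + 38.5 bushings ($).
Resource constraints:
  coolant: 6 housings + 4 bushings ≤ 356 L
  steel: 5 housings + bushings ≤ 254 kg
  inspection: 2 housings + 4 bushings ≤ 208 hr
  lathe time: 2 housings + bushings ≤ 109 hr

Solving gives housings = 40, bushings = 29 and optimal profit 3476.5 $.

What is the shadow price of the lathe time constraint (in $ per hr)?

At the optimum: coolant uses 356 of 356 (binding); steel uses 229 of 254 (slack = 25); inspection uses 196 of 208 (slack = 12); lathe time uses 109 of 109 (binding).
By complementary slackness, y = 0 for the non-binding constraints.
From A_Bᵀ y = c: 6·y_coolant + 2·y_lathe time = 59; 4·y_coolant + 1·y_lathe time = 38.5.
→ y_coolant = 9 and y_lathe time = 2.5.
Shadow price of lathe time = 2.5.

2.5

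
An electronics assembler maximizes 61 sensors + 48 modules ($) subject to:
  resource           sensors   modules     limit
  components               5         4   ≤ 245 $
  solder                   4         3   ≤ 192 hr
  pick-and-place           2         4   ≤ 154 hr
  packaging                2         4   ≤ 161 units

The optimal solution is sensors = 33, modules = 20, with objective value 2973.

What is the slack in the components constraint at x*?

0

components used = 5·33 + 4·20 = 245; slack = 245 − 245 = 0.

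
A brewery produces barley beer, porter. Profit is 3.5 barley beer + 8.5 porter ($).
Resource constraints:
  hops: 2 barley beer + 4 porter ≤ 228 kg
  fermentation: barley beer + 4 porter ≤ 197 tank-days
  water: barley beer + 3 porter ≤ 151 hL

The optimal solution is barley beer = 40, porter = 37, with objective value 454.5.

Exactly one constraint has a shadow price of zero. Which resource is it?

hops: 228/228 (binding)
fermentation: 188/197 (slack 9)
water: 151/151 (binding)
By complementary slackness, a constraint with positive slack has shadow price 0 → fermentation.

fermentation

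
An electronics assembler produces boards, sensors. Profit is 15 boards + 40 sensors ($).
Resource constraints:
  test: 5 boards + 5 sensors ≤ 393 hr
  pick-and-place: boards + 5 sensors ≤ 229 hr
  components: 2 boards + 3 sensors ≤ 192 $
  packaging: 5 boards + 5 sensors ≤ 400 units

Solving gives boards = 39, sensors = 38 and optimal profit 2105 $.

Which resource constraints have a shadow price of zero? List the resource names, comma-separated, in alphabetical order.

packaging, test

test: 385/393 (slack 8)
pick-and-place: 229/229 (binding)
components: 192/192 (binding)
packaging: 385/400 (slack 15)
By complementary slackness, a constraint with positive slack has shadow price 0 → packaging, test.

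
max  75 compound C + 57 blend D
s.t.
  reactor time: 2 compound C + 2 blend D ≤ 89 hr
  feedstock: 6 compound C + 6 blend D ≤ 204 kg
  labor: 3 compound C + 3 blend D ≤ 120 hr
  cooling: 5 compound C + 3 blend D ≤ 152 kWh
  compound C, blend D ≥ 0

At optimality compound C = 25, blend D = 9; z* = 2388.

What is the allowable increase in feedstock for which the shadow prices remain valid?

36

Binding constraints: feedstock, cooling. The basis is B = [[6,6],[5,3]] with det -12.
Per unit increase in feedstock, x* moves by d = (-0.25, 0.4167).
The basis stays optimal until labor becomes binding; allowable increase = 36 kg.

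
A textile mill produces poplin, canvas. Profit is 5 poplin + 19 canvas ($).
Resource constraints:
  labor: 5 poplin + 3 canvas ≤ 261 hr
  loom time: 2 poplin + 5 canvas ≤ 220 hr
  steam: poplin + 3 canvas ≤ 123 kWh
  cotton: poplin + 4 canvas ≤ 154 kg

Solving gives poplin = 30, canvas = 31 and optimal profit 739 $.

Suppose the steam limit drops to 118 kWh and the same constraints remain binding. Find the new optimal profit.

734

Binding: steam and cotton. Non-binding: labor (18 unused), loom time (5 unused).
By complementary slackness, y = 0 for the non-binding constraints.
From A_Bᵀ y = c: 1·y_steam + 1·y_cotton = 5; 3·y_steam + 4·y_cotton = 19.
→ y_steam = 1 and y_cotton = 4.
Δz = y_steam·Δb = 1 × (-5) = -5, so new z* = 739 − 5 = 734.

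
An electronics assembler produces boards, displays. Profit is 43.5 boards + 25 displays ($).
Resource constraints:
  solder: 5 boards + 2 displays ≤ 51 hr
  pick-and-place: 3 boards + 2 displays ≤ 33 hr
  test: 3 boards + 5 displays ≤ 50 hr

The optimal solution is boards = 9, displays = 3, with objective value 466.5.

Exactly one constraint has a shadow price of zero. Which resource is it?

test

solder: 51/51 (binding)
pick-and-place: 33/33 (binding)
test: 42/50 (slack 8)
By complementary slackness, a constraint with positive slack has shadow price 0 → test.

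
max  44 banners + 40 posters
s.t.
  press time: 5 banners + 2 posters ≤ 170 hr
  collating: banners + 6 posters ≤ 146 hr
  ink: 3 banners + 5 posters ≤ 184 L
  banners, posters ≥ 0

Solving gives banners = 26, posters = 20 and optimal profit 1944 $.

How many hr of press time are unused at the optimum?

0

press time used = 5·26 + 2·20 = 170; slack = 170 − 170 = 0.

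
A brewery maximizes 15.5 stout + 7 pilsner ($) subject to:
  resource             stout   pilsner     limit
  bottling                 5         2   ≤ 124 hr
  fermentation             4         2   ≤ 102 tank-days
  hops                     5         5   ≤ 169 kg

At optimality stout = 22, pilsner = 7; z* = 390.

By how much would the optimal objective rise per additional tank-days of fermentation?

2

Check each constraint at x*: bottling 124/124 (tight); fermentation 102/102 (tight); hops 145/169 (slack 24).
By complementary slackness, y = 0 for the non-binding constraint.
The binding rows give the dual system: 5·y_bottling + 4·y_fermentation = 15.5 and 2·y_bottling + 2·y_fermentation = 7.
Solving: y_bottling = 1.5, y_fermentation = 2.
Shadow price of fermentation = 2.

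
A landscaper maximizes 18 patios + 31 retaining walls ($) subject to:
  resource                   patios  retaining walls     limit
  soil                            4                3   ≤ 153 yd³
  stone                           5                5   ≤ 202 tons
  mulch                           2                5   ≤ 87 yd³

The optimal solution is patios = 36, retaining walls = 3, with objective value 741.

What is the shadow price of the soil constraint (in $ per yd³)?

2

Check each constraint at x*: soil 153/153 (tight); stone 195/202 (slack 7); mulch 87/87 (tight).
Slack constraints have shadow price 0 (complementary slackness).
The binding rows give the dual system: 4·y_soil + 2·y_mulch = 18 and 3·y_soil + 5·y_mulch = 31.
→ y_soil = 2 and y_mulch = 5.
Shadow price of soil = 2.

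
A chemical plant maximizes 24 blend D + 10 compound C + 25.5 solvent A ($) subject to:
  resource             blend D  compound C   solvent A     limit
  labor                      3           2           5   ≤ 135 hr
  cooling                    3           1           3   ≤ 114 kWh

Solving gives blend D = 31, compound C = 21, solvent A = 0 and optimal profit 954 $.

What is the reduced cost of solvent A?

Both labor and cooling are binding at x*.
The binding rows give the dual system: 3·y_labor + 3·y_cooling = 24 and 2·y_labor + 1·y_cooling = 10.
→ y_labor = 2 and y_cooling = 6.
Reduced cost of solvent A: c₃ − yᵀa₃ = 25.5 − (2·5 + 6·3) = 25.5 − 28 = -2.5.

-2.5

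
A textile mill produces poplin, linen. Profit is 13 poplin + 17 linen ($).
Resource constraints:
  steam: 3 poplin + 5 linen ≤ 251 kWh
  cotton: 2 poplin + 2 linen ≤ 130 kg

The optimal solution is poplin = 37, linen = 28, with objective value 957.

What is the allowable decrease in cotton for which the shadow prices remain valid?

Binding constraints: steam, cotton. The basis is B = [[3,5],[2,2]] with det -4.
Per unit decrease in cotton, x* moves by d = (-1.25, 0.75).
The basis stays optimal until poplin reaches 0; allowable decrease = 29.6 kg.

29.6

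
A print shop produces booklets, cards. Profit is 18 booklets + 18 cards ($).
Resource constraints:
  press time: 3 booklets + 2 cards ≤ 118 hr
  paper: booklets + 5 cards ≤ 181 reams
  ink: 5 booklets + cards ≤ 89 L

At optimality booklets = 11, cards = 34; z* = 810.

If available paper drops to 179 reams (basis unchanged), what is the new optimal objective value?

At the optimum: press time uses 101 of 118 (slack = 17); paper uses 181 of 181 (binding); ink uses 89 of 89 (binding).
Since press time is not tight, its dual is 0.
From A_Bᵀ y = c: 1·y_paper + 5·y_ink = 18; 5·y_paper + 1·y_ink = 18.
This yields shadow prices y_paper = 3, y_ink = 3.
Δz = y_paper·Δb = 3 × (-2) = -6, so new z* = 810 − 6 = 804.

804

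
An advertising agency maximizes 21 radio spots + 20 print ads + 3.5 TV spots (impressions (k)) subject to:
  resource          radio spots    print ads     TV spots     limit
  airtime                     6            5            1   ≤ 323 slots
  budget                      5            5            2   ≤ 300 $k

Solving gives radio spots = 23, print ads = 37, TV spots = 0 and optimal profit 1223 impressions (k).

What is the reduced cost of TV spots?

-3.5

At the optimum: airtime uses 323 of 323 (binding); budget uses 300 of 300 (binding).
Dual feasibility on the basic columns requires 6·y_airtime + 5·y_budget = 21, 5·y_airtime + 5·y_budget = 20.
Solving: y_airtime = 1, y_budget = 3.
Reduced cost of TV spots: c₃ − yᵀa₃ = 3.5 − (1·1 + 3·2) = 3.5 − 7 = -3.5.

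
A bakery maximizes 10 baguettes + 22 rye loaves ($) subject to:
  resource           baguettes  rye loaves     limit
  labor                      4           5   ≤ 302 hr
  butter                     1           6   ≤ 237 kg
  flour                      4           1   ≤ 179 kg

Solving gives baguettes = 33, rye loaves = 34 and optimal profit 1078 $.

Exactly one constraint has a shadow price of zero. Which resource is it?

flour

labor: 302/302 (binding)
butter: 237/237 (binding)
flour: 166/179 (slack 13)
By complementary slackness, a constraint with positive slack has shadow price 0 → flour.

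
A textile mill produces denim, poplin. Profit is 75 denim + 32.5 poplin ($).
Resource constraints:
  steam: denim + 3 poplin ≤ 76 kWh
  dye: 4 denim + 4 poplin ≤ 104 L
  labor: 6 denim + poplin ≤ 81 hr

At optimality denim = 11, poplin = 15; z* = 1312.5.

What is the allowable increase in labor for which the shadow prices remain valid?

Binding constraints: dye, labor. The basis is B = [[4,4],[6,1]] with det -20.
Per unit increase in labor, x* moves by d = (0.2, -0.2).
The basis stays optimal until poplin reaches 0; allowable increase = 75 hr.

75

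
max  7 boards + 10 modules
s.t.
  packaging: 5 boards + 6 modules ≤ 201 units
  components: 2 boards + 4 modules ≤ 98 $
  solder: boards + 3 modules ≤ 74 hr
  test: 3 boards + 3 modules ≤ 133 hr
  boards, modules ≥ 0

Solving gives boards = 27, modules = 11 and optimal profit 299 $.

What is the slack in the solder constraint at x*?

14

solder used = 1·27 + 3·11 = 60; slack = 74 − 60 = 14.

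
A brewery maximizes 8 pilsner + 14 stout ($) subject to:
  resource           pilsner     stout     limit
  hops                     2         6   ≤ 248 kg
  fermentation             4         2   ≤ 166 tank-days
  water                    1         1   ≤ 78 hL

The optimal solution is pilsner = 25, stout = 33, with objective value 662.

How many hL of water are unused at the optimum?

20

water used = 1·25 + 1·33 = 58; slack = 78 − 58 = 20.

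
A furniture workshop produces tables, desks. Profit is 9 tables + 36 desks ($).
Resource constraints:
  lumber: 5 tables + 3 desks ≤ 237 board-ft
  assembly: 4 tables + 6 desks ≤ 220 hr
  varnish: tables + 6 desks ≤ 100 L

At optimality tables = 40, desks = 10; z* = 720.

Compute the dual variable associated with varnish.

5

At the optimum: lumber uses 230 of 237 (slack = 7); assembly uses 220 of 220 (binding); varnish uses 100 of 100 (binding).
By complementary slackness, y = 0 for the non-binding constraint.
The binding rows give the dual system: 4·y_assembly + 1·y_varnish = 9 and 6·y_assembly + 6·y_varnish = 36.
Solving: y_assembly = 1, y_varnish = 5.
Shadow price of varnish = 5.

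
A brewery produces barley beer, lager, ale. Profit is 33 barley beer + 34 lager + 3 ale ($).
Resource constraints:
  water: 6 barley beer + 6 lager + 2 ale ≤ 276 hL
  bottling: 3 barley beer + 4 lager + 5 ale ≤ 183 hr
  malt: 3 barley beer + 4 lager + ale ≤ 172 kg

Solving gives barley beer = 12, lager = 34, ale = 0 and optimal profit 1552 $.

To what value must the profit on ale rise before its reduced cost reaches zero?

Check each constraint at x*: water 276/276 (tight); bottling 172/183 (slack 11); malt 172/172 (tight).
By complementary slackness, y = 0 for the non-binding constraint.
The binding rows give the dual system: 6·y_water + 3·y_malt = 33 and 6·y_water + 4·y_malt = 34.
Solving: y_water = 5, y_malt = 1.
ale enters the basis when its profit ≥ yᵀa₃ = 5·2 + 1·1 = 11.

11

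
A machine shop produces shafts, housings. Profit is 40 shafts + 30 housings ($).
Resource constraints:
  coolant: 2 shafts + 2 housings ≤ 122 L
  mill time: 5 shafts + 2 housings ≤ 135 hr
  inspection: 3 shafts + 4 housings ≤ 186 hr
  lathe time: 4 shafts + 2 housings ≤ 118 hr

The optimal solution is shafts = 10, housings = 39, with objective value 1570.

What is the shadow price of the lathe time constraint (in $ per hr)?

Binding: inspection and lathe time. Non-binding: coolant (24 unused), mill time (7 unused).
Since coolant, mill time are not tight, their duals are 0.
From A_Bᵀ y = c: 3·y_inspection + 4·y_lathe time = 40; 4·y_inspection + 2·y_lathe time = 30.
→ y_inspection = 4 and y_lathe time = 7.
Shadow price of lathe time = 7.

7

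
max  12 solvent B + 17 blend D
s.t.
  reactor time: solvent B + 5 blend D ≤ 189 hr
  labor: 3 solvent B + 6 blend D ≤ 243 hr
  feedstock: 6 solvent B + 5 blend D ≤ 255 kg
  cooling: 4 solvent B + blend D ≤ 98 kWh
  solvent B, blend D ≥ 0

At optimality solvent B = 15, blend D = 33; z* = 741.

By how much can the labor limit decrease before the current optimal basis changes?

Binding constraints: labor, feedstock. The basis is B = [[3,6],[6,5]] with det -21.
Per unit decrease in labor, x* moves by d = (0.2381, -0.2857).
The basis stays optimal until cooling becomes binding; allowable decrease = 7.5 hr.

7.5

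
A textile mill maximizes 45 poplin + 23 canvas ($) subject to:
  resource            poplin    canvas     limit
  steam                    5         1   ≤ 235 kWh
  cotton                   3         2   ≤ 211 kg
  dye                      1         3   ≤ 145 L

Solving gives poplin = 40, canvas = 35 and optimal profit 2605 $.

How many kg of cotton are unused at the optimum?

cotton used = 3·40 + 2·35 = 190; slack = 211 − 190 = 21.

21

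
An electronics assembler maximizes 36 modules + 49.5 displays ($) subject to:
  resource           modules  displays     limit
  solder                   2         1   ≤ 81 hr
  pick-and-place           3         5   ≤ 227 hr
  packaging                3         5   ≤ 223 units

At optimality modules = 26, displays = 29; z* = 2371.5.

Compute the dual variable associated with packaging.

At the optimum: solder uses 81 of 81 (binding); pick-and-place uses 223 of 227 (slack = 4); packaging uses 223 of 223 (binding).
Since pick-and-place is not tight, its dual is 0.
The binding rows give the dual system: 2·y_solder + 3·y_packaging = 36 and 1·y_solder + 5·y_packaging = 49.5.
→ y_solder = 4.5 and y_packaging = 9.
Shadow price of packaging = 9.

9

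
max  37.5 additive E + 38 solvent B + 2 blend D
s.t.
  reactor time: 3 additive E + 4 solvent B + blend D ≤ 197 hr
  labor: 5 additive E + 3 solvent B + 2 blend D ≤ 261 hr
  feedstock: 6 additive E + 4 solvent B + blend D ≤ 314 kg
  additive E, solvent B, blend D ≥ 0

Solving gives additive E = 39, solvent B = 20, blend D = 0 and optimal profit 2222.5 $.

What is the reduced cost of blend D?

-7.5

At the optimum: reactor time uses 197 of 197 (binding); labor uses 255 of 261 (slack = 6); feedstock uses 314 of 314 (binding).
Since labor is not tight, its dual is 0.
The binding rows give the dual system: 3·y_reactor time + 6·y_feedstock = 37.5 and 4·y_reactor time + 4·y_feedstock = 38.
→ y_reactor time = 6.5 and y_feedstock = 3.
Reduced cost of blend D: c₃ − yᵀa₃ = 2 − (6.5·1 + 3·1) = 2 − 9.5 = -7.5.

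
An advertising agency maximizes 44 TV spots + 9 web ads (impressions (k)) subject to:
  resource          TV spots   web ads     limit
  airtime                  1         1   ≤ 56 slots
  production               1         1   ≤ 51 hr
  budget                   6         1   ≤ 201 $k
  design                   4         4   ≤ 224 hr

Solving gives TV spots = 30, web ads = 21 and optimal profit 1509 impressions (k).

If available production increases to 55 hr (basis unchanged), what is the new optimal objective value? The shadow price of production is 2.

1517

Δb = 4, so new z* = 1509 + (2)·(4) = 1509 + 8 = 1517.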